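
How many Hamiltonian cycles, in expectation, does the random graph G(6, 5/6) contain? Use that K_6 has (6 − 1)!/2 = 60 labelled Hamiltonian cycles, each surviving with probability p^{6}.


K_6 has (6 − 1)!/2 = 60 labelled Hamiltonian cycles.
For each such Hamiltonian cycle H, let X_H = 1 if all 6 edges of H are present in G. Then P[X_H = 1] = p^{6} = (5/6)^{6} = 15625/46656.
By linearity of expectation: E[X] = Σ_H E[X_H] = 60 · p^{6} = 60 · 15625/46656 = 78125/3888.
Numerically: E[X] ≈ 20.09.

E[X] = 60 · (5/6)^{6} = 78125/3888 ≈ 20.09.


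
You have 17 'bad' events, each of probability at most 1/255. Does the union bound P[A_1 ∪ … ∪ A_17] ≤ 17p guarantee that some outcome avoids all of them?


Union bound: P[∪_{i=1}^{17} A_i] ≤ Σ_i P[A_i] ≤ 17·p = 17·(1/255) = 1/15.
Numerically: 1/15 ≈ 0.067.
Is 1/15 < 1? YES.
Since P[∪ A_i] ≤ 1/15 < 1, the complement has P[∩ A_i^c] ≥ 1 − 1/15 = 14/15 > 0, so some outcome avoids every A_i.

17·p = 1/15 ≈ 0.067; existence CERTIFIED by the union bound.


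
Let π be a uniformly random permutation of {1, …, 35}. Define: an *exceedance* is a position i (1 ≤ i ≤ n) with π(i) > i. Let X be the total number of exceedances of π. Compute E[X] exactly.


Write X = Σ_{i=1}^{35} X_i, where X_i = 1_{π(i) > i}.
For each fixed i, π(i) is uniform over {1, …, 35} (marginal of a uniform permutation), so P[π(i) > i] = (n − i)/n. Summing: Σ_{i=1}^{35} (n − i)/n = (0 + 1 + … + 34)/35 = 35(35 − 1)/(2·35) = (35 − 1)/2.
Hence E[X] = Σ_{i=1}^{35} (35 − i)/35 = 17 ≈ 17.00000.

E[X] = 17 = 17.00000.


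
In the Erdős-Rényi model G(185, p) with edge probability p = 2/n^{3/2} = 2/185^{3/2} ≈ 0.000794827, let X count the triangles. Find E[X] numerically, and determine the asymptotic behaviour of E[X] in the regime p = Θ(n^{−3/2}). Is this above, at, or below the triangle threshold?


Number of potential triangles: C(185, 3) = 1038220.
Each occurs with probability p³ ≈ (0.000794827)³ ≈ 5.02131202e-10.
By linearity: E[X] = C(185, 3)·p³ ≈ 1038220 · 5.02131202e-10 ≈ 0.000521.
Since α = 3/2 > 1, p = c/n^{3/2} = o(1/n) is below the triangle threshold p ~ 1/n. Asymptotically E[X] ~ (c³/6)·n^{3(1−α)} = (2³/6)·n^{-1.5} → 0, so by Markov's inequality G has no triangles w.h.p.

E[X] ≈ 0.000521; in regime p = Θ(1/n^{3/2}) E[X] tends to 0 (below the triangle threshold p ~ 1/n).


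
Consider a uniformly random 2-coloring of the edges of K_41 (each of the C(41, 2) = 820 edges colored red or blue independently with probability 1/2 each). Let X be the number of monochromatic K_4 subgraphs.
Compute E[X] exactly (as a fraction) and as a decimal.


Let X = Σ_S X_S over the C(41, 4) = 101270 subsets S of size 4, where X_S = 1 if the K_4 on S is monochromatic.
For a fixed S, the K_4 on S has C(4, 2) = 6 edges. P[all 6 edges red] = (1/2)^6, and likewise for blue, so P[monochromatic] = 2·(1/2)^6 = 2^{1 − 6} = 1/32.
Summing: E[X] = C(41, 4) · 2^{1 − 6} = 101270 · 1/32 = 50635/16.
Numerically: E[X] ≈ 3164.687500.

E[X] = C(41,4)·2^(1−C(4,2)) = 50635/16 ≈ 3164.687500.


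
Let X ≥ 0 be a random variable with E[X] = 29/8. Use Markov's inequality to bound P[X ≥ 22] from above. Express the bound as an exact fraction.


μ = E[X] = 29/8, a = 22.
Markov: P[X ≥ 22] ≤ μ/a = (29/8)/22 = 29/176.
Numerically: ≈ 0.164773.
(Since a = 22 > μ = 3.625000, the bound 29/176 is < 1 and informative.)

P[X ≥ 22] ≤ 29/176 ≈ 0.164773.


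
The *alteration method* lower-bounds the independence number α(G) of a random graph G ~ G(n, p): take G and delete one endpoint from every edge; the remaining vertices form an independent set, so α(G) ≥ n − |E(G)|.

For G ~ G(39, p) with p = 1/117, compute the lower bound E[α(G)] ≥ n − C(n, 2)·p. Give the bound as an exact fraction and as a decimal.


E[|E(G)|] = C(39, 2)·p = 741 · (1/117) = 19/3.
E[α(G)] ≥ n − E[|E(G)|] = 39 − 19/3 = 98/3.
Numerically: ≈ 32.6667.
(This is only a lower bound; the true E[α(G)] may be larger.)

E[α(G)] ≥ 98/3 ≈ 32.6667.


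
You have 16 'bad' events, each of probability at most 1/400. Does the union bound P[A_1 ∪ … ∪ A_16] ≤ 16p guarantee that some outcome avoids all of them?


Union bound: P[∪_{i=1}^{16} A_i] ≤ Σ_i P[A_i] ≤ 16·p = 16·(1/400) = 1/25.
Numerically: 1/25 ≈ 0.040000.
Is 1/25 < 1? YES.
Since P[∪ A_i] ≤ 1/25 < 1, the complement has P[∩ A_i^c] ≥ 1 − 1/25 = 24/25 > 0, so some outcome avoids every A_i.

16·p = 1/25 ≈ 0.040000; existence CERTIFIED by the union bound.


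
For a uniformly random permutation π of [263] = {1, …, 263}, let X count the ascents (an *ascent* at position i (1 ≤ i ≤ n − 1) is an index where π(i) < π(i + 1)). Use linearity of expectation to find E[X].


Write X = Σ X_I over i = 1, …, 262, with X_I the indicator of one ascent.
There are 262 indicators.
For each fixed i, the pair (π(i), π(i+1)) is a uniformly random ordered pair of distinct values from {1, …, 263}; by symmetry P[π(i) < π(i+1)] = 1/2.
By linearity: E[X] = 262 · (1/2) = (263 − 1) · (1/2) = 131 ≈ 131.00000.

E[X] = 131 = 131.00000.


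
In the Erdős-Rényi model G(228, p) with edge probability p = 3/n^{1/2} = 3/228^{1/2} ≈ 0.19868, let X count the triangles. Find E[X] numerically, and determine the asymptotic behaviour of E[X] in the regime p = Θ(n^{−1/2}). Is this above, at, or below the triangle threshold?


Number of potential triangles: C(228, 3) = 1949476.
Each occurs with probability p³ ≈ (0.19868)³ ≈ 7.84262580e-03.
By linearity: E[X] = C(228, 3)·p³ ≈ 1949476 · 7.84262580e-03 ≈ 15289.010771.
Since α = 1/2 < 1, p = c/n^{1/2} ≫ 1/n is above the triangle threshold p ~ 1/n. Asymptotically E[X] ~ (c³/6)·n^{3(1−α)} = (3³/6)·n^{1.5} → ∞; triangles are abundant w.h.p.

E[X] ≈ 15289.010771; in regime p = Θ(1/n^{1/2}) E[X] diverges (above the triangle threshold p ~ 1/n).


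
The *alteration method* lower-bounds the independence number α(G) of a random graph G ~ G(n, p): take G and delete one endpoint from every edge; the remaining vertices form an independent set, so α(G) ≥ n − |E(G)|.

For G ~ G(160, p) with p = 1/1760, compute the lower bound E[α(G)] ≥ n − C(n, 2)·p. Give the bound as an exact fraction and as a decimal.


E[|E(G)|] = C(160, 2)·p = 12720 · (1/1760) = 159/22.
E[α(G)] ≥ n − E[|E(G)|] = 160 − 159/22 = 3361/22.
Numerically: ≈ 152.772727.
(This is only a lower bound; the true E[α(G)] may be larger.)

E[α(G)] ≥ 3361/22 ≈ 152.772727.


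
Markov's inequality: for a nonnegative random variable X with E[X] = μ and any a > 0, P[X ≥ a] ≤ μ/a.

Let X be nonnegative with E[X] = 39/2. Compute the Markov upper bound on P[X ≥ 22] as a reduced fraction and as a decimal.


μ = E[X] = 39/2, a = 22.
Markov: P[X ≥ 22] ≤ μ/a = (39/2)/22 = 39/44.
Numerically: ≈ 0.886364.
(Since a = 22 > μ = 19.500000, the bound 39/44 is < 1 and informative.)

P[X ≥ 22] ≤ 39/44 ≈ 0.886364.


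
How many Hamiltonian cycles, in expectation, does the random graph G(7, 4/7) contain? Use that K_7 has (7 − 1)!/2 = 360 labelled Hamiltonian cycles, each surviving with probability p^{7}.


K_7 has (7 − 1)!/2 = 360 labelled Hamiltonian cycles.
For each such Hamiltonian cycle H, let X_H = 1 if all 7 edges of H are present in G. Then P[X_H = 1] = p^{7} = (4/7)^{7} = 16384/823543.
Summing the indicators: E[X] = Σ_H E[X_H] = 360 · p^{7} = 360 · 16384/823543 = 5898240/823543.
Numerically: E[X] ≈ 7.16203.

E[X] = 360 · (4/7)^{7} = 5898240/823543 ≈ 7.16203.


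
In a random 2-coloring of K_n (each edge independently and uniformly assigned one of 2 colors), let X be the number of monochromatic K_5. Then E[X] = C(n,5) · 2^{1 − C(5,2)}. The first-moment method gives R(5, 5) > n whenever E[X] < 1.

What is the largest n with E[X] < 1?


We need C(n, 5) · 2^{1 − 10} < 1, i.e. C(n, 5) < 2^{10 − 1} = 512.
Check values of n near the boundary:
  n = 8: C(8, 5) = 56; 56 < 512? YES
  n = 9: C(9, 5) = 126; 126 < 512? YES
  n = 10: C(10, 5) = 252; 252 < 512? YES
  n = 11: C(11, 5) = 462; 462 < 512? YES
  n = 12: C(12, 5) = 792; 792 < 512? NO
The largest n with C(n, 5) < 512 is n = 11 (where E[X] = 231/256 ≈ 0.902344). Hence R(5, 5) > 11, i.e. R(5, 5) ≥ 12.

Largest n = 11; hence R(5, 5) > 11.


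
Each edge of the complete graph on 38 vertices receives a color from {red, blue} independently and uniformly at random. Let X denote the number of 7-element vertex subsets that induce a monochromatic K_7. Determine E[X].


Let X = Σ_S X_S over the C(38, 7) = 12620256 subsets S of size 7, where X_S = 1 if the K_7 on S is monochromatic.
For a fixed S, the K_7 on S has C(7, 2) = 21 edges. P[all 21 edges red] = (1/2)^21, and likewise for blue, so P[monochromatic] = 2·(1/2)^21 = 2^{1 − 21} = 1/1048576.
By linearity of expectation: E[X] = C(38, 7) · 2^{1 − 21} = 12620256 · 1/1048576 = 394383/32768.
Numerically: E[X] ≈ 12.035614.

E[X] = C(38,7)·2^(1−C(7,2)) = 394383/32768 ≈ 12.035614.


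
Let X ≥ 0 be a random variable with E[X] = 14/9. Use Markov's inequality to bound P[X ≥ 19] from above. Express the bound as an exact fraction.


μ = E[X] = 14/9, a = 19.
Markov: P[X ≥ 19] ≤ μ/a = (14/9)/19 = 14/171.
Numerically: ≈ 0.082.
(Since a = 19 > μ = 1.556, the bound 14/171 is < 1 and informative.)

P[X ≥ 19] ≤ 14/171 ≈ 0.082.


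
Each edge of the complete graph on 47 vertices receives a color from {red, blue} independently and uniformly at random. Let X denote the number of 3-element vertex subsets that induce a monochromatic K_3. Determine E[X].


Let X = Σ_S X_S over the C(47, 3) = 16215 subsets S of size 3, where X_S = 1 if the K_3 on S is monochromatic.
For a fixed S, the K_3 on S has C(3, 2) = 3 edges. P[all 3 edges red] = (1/2)^3, and likewise for blue, so P[monochromatic] = 2·(1/2)^3 = 2^{1 − 3} = 1/4.
By linearity of expectation: E[X] = C(47, 3) · 2^{1 − 3} = 16215 · 1/4 = 16215/4.
Numerically: E[X] ≈ 4053.750000.

E[X] = C(47,3)·2^(1−C(3,2)) = 16215/4 ≈ 4053.750000.


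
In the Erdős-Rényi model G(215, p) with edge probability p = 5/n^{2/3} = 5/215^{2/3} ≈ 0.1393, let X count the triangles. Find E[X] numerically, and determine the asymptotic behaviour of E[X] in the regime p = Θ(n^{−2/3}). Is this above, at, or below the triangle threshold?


Number of potential triangles: C(215, 3) = 1633355.
Each occurs with probability p³ ≈ (0.1393)³ ≈ 2.704164e-03.
By linearity: E[X] = C(215, 3)·p³ ≈ 1633355 · 2.704164e-03 ≈ 4416.8605.
Since α = 2/3 < 1, p = c/n^{2/3} ≫ 1/n is above the triangle threshold p ~ 1/n. Asymptotically E[X] ~ (c³/6)·n^{3(1−α)} = (5³/6)·n^{1} → ∞; triangles are abundant w.h.p.

E[X] ≈ 4416.8605; in regime p = Θ(1/n^{2/3}) E[X] diverges (above the triangle threshold p ~ 1/n).


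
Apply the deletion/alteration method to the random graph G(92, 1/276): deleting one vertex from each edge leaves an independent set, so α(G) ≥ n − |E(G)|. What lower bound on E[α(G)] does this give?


E[|E(G)|] = C(92, 2)·p = 4186 · (1/276) = 91/6.
E[α(G)] ≥ n − E[|E(G)|] = 92 − 91/6 = 461/6.
Numerically: ≈ 76.833333.
(This is only a lower bound; the true E[α(G)] may be larger.)

E[α(G)] ≥ 461/6 ≈ 76.833333.


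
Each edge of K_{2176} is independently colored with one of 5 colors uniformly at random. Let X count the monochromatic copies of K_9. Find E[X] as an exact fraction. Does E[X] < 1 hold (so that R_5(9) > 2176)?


E[X] = C(2176, 9) · 5^{1 − 36} = 2964644298134342657641600 · 5^{−35} = 2964644298134342657641600/2910383045673370361328125.
As a reduced fraction: E[X] = 118585771925373706305664/116415321826934814453125 ≈ 1.0186440.
Is E[X] < 1? NO.
Since E[X] ≥ 1, the first-moment bound is inconclusive at n = 2176; it does NOT by itself certify R_5(9) > 2176.

E[X] = 118585771925373706305664/116415321826934814453125 ≈ 1.0186440; E[X] ≥ 1; first-moment method inconclusive here.


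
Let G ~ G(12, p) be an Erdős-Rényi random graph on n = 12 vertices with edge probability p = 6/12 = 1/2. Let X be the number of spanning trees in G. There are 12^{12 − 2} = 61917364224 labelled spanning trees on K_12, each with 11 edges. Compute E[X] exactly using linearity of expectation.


K_12 has 12^{12 − 2} = 61917364224 labelled spanning trees.
For each such spanning tree H, let X_H = 1 if all 11 edges of H are present in G. Then P[X_H = 1] = p^{11} = (1/2)^{11} = 1/2048.
By linearity: E[X] = Σ_H E[X_H] = 61917364224 · p^{11} = 61917364224 · 1/2048 = 30233088.
Numerically: E[X] ≈ 3.02331e+07.

E[X] = 61917364224 · (1/2)^{11} = 30233088 ≈ 3.02331e+07.


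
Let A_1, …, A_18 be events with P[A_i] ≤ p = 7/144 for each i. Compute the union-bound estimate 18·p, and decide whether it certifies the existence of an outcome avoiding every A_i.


Union bound: P[∪_{i=1}^{18} A_i] ≤ Σ_i P[A_i] ≤ 18·p = 18·(7/144) = 7/8.
Numerically: 7/8 ≈ 0.87500.
Is 7/8 < 1? YES.
Since P[∪ A_i] ≤ 7/8 < 1, the complement has P[∩ A_i^c] ≥ 1 − 7/8 = 1/8 > 0, so some outcome avoids every A_i.

18·p = 7/8 ≈ 0.87500; existence CERTIFIED by the union bound.


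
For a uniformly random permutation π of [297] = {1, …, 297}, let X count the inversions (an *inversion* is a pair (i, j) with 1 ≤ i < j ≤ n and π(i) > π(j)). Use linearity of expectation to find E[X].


Write X = Σ X_I over the C(297, 2) = 43956 pairs i < j, with X_I the indicator of one inversion.
There are 43956 indicators.
For each fixed pair i < j, the values π(i) and π(j) are two distinct elements of {1, …, 297} in uniformly random order; by symmetry P[π(i) > π(j)] = 1/2.
By linearity: E[X] = 43956 · (1/2) = C(297, 2) · (1/2) = 43956/2 = 21978 ≈ 21978.000000.

E[X] = 21978 = 21978.000000.


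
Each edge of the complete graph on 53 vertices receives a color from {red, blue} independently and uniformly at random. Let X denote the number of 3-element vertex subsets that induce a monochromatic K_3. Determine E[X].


Let X = Σ_S X_S over the C(53, 3) = 23426 subsets S of size 3, where X_S = 1 if the K_3 on S is monochromatic.
For a fixed S, the K_3 on S has C(3, 2) = 3 edges. P[all 3 edges red] = (1/2)^3, and likewise for blue, so P[monochromatic] = 2·(1/2)^3 = 2^{1 − 3} = 1/4.
By linearity of expectation: E[X] = C(53, 3) · 2^{1 − 3} = 23426 · 1/4 = 11713/2.
Numerically: E[X] ≈ 5856.500.

E[X] = C(53,3)·2^(1−C(3,2)) = 11713/2 ≈ 5856.500.


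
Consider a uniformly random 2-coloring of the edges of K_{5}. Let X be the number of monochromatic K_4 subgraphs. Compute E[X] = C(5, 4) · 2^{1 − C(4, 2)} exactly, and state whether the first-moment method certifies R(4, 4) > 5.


E[X] = C(5, 4) · 2^{1 − 6} = 5 · 2^{−5} = 5/32.
As a reduced fraction: E[X] = 5/32 ≈ 0.156250.
Is E[X] < 1? YES.
Since E[X] < 1, there exists a 2-coloring of K_{5} with no monochromatic K_4; hence R(4, 4) > 5.

E[X] = 5/32 ≈ 0.156250; E[X] < 1, so R(4, 4) > 5.


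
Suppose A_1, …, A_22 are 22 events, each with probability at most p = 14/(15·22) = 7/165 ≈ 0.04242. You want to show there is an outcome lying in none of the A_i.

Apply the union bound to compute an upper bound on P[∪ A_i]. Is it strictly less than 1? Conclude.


Union bound: P[∪_{i=1}^{22} A_i] ≤ Σ_i P[A_i] ≤ 22·p = 22·(7/165) = 14/15.
Numerically: 14/15 ≈ 0.93333.
Is 14/15 < 1? YES.
Since P[∪ A_i] ≤ 14/15 < 1, the complement has P[∩ A_i^c] ≥ 1 − 14/15 = 1/15 > 0, so some outcome avoids every A_i.

22·p = 14/15 ≈ 0.93333; existence CERTIFIED by the union bound.


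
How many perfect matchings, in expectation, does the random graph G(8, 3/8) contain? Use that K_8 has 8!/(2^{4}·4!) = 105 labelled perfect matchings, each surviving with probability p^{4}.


K_8 has 8!/(2^{4}·4!) = 105 labelled perfect matchings.
For each such perfect matching H, let X_H = 1 if all 4 edges of H are present in G. Then P[X_H = 1] = p^{4} = (3/8)^{4} = 81/4096.
By linearity of expectation: E[X] = Σ_H E[X_H] = 105 · p^{4} = 105 · 81/4096 = 8505/4096.
Numerically: E[X] ≈ 2.076.

E[X] = 105 · (3/8)^{4} = 8505/4096 ≈ 2.076.


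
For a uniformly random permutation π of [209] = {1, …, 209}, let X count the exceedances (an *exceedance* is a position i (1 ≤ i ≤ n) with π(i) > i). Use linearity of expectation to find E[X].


Write X = Σ_{i=1}^{209} X_i, where X_i = 1_{π(i) > i}.
For each fixed i, π(i) is uniform over {1, …, 209} (marginal of a uniform permutation), so P[π(i) > i] = (n − i)/n. Summing: Σ_{i=1}^{209} (n − i)/n = (0 + 1 + … + 208)/209 = 209(209 − 1)/(2·209) = (209 − 1)/2.
Hence E[X] = Σ_{i=1}^{209} (209 − i)/209 = 104 ≈ 104.00000.

E[X] = 104 = 104.00000.


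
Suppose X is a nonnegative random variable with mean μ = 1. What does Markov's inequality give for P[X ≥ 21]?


μ = E[X] = 1, a = 21.
Markov: P[X ≥ 21] ≤ μ/a = (1)/21 = 1/21.
Numerically: ≈ 0.04762.
(Since a = 21 > μ = 1.00000, the bound 1/21 is < 1 and informative.)

P[X ≥ 21] ≤ 1/21 ≈ 0.04762.


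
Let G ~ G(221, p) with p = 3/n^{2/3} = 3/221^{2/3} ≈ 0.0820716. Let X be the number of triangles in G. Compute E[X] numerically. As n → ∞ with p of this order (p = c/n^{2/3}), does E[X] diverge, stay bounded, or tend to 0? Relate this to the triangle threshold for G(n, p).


Number of potential triangles: C(221, 3) = 1774630.
Each occurs with probability p³ ≈ (0.0820716)³ ≈ 5.52814234e-04.
By linearity: E[X] = C(221, 3)·p³ ≈ 1774630 · 5.52814234e-04 ≈ 981.040724.
Since α = 2/3 < 1, p = c/n^{2/3} ≫ 1/n is above the triangle threshold p ~ 1/n. Asymptotically E[X] ~ (c³/6)·n^{3(1−α)} = (3³/6)·n^{1} → ∞; triangles are abundant w.h.p.

E[X] ≈ 981.040724; in regime p = Θ(1/n^{2/3}) E[X] diverges (above the triangle threshold p ~ 1/n).


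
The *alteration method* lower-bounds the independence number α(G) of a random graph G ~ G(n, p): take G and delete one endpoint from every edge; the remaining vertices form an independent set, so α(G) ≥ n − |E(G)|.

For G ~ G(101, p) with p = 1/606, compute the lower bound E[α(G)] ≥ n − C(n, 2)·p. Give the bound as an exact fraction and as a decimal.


E[|E(G)|] = C(101, 2)·p = 5050 · (1/606) = 25/3.
E[α(G)] ≥ n − E[|E(G)|] = 101 − 25/3 = 278/3.
Numerically: ≈ 92.6667.
(This is only a lower bound; the true E[α(G)] may be larger.)

E[α(G)] ≥ 278/3 ≈ 92.6667.


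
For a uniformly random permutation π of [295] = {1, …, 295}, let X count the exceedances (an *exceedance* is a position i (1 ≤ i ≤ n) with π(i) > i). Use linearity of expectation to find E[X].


Write X = Σ_{i=1}^{295} X_i, where X_i = 1_{π(i) > i}.
For each fixed i, π(i) is uniform over {1, …, 295} (marginal of a uniform permutation), so P[π(i) > i] = (n − i)/n. Summing: Σ_{i=1}^{295} (n − i)/n = (0 + 1 + … + 294)/295 = 295(295 − 1)/(2·295) = (295 − 1)/2.
Hence E[X] = Σ_{i=1}^{295} (295 − i)/295 = 147 ≈ 147.0000.

E[X] = 147 = 147.0000.


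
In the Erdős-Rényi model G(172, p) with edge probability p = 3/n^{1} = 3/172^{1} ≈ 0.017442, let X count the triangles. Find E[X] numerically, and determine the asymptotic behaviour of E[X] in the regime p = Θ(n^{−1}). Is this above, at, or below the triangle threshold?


Number of potential triangles: C(172, 3) = 833340.
Each occurs with probability p³ ≈ (0.017442)³ ≈ 5.3061366e-06.
By linearity: E[X] = C(172, 3)·p³ ≈ 833340 · 5.3061366e-06 ≈ 4.42182.
Here α = 1, so p = 3/n is exactly at the triangle threshold p ~ 1/n. Asymptotically E[X] → c³/6 = 3³/6 = 9/2 ≈ 4.50000, a bounded constant. In this regime the triangle count is asymptotically Poisson(c³/6).

E[X] ≈ 4.42182; in regime p = Θ(1/n^{1}) E[X] stays bounded (at the triangle threshold p ~ 1/n).


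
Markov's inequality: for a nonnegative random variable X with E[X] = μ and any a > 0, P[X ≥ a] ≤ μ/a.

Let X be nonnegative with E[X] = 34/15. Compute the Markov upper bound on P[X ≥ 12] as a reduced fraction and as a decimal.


μ = E[X] = 34/15, a = 12.
Markov: P[X ≥ 12] ≤ μ/a = (34/15)/12 = 17/90.
Numerically: ≈ 0.189.
(Since a = 12 > μ = 2.267, the bound 17/90 is < 1 and informative.)

P[X ≥ 12] ≤ 17/90 ≈ 0.189.


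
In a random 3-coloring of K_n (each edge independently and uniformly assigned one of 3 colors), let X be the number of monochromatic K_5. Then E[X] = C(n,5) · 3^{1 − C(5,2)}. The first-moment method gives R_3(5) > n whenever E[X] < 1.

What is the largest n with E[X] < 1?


We need C(n, 5) · 3^{1 − 10} < 1, i.e. C(n, 5) < 3^{10 − 1} = 19683.
Check values of n near the boundary:
  n = 16: C(16, 5) = 4368; 4368 < 19683? YES
  n = 17: C(17, 5) = 6188; 6188 < 19683? YES
  n = 18: C(18, 5) = 8568; 8568 < 19683? YES
  n = 19: C(19, 5) = 11628; 11628 < 19683? YES
  n = 20: C(20, 5) = 15504; 15504 < 19683? YES
  n = 21: C(21, 5) = 20349; 20349 < 19683? NO
  n = 22: C(22, 5) = 26334; 26334 < 19683? NO
The largest n with C(n, 5) < 19683 is n = 20 (where E[X] = 5168/6561 ≈ 0.788). Hence R_3(5) > 20, i.e. R_3(5) ≥ 21.

Largest n = 20; hence R_3(5) > 20.


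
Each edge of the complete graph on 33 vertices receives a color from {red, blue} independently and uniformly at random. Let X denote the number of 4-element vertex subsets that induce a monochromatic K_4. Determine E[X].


Let X = Σ_S X_S over the C(33, 4) = 40920 subsets S of size 4, where X_S = 1 if the K_4 on S is monochromatic.
For a fixed S, the K_4 on S has C(4, 2) = 6 edges. P[all 6 edges red] = (1/2)^6, and likewise for blue, so P[monochromatic] = 2·(1/2)^6 = 2^{1 − 6} = 1/32.
By linearity of expectation: E[X] = C(33, 4) · 2^{1 − 6} = 40920 · 1/32 = 5115/4.
Numerically: E[X] ≈ 1278.750000.

E[X] = C(33,4)·2^(1−C(4,2)) = 5115/4 ≈ 1278.750000.


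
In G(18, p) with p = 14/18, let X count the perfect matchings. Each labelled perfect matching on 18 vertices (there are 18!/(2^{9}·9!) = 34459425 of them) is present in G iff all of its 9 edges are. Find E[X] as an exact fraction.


K_18 has 18!/(2^{9}·9!) = 34459425 labelled perfect matchings.
For each such perfect matching H, let X_H = 1 if all 9 edges of H are present in G. Then P[X_H = 1] = p^{9} = (7/9)^{9} = 40353607/387420489.
Summing the indicators: E[X] = Σ_H E[X_H] = 34459425 · p^{9} = 34459425 · 40353607/387420489 = 17167433257975/4782969.
Numerically: E[X] ≈ 3.5893e+06.

E[X] = 34459425 · (7/9)^{9} = 17167433257975/4782969 ≈ 3.5893e+06.


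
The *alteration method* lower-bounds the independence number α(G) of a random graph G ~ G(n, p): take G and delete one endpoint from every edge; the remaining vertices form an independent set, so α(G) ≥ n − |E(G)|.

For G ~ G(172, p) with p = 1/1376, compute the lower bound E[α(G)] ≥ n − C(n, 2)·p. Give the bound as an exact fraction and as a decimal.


E[|E(G)|] = C(172, 2)·p = 14706 · (1/1376) = 171/16.
E[α(G)] ≥ n − E[|E(G)|] = 172 − 171/16 = 2581/16.
Numerically: ≈ 161.312500.
(This is only a lower bound; the true E[α(G)] may be larger.)

E[α(G)] ≥ 2581/16 ≈ 161.312500.


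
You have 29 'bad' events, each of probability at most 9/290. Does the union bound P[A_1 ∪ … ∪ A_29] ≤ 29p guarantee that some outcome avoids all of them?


Union bound: P[∪_{i=1}^{29} A_i] ≤ Σ_i P[A_i] ≤ 29·p = 29·(9/290) = 9/10.
Numerically: 9/10 ≈ 0.9000.
Is 9/10 < 1? YES.
Since P[∪ A_i] ≤ 9/10 < 1, the complement has P[∩ A_i^c] ≥ 1 − 9/10 = 1/10 > 0, so some outcome avoids every A_i.

29·p = 9/10 ≈ 0.9000; existence CERTIFIED by the union bound.


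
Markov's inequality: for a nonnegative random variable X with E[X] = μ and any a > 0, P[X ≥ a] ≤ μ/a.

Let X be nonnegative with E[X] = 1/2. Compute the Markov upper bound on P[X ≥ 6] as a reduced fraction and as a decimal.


μ = E[X] = 1/2, a = 6.
Markov: P[X ≥ 6] ≤ μ/a = (1/2)/6 = 1/12.
Numerically: ≈ 0.08333.
(Since a = 6 > μ = 0.50000, the bound 1/12 is < 1 and informative.)

P[X ≥ 6] ≤ 1/12 ≈ 0.08333.


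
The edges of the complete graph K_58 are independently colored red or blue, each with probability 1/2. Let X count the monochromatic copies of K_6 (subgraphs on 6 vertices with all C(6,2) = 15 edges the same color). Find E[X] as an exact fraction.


Let X = Σ_S X_S over the C(58, 6) = 40475358 subsets S of size 6, where X_S = 1 if the K_6 on S is monochromatic.
For a fixed S, the K_6 on S has C(6, 2) = 15 edges. P[all 15 edges red] = (1/2)^15, and likewise for blue, so P[monochromatic] = 2·(1/2)^15 = 2^{1 − 15} = 1/16384.
By linearity of expectation: E[X] = C(58, 6) · 2^{1 − 15} = 40475358 · 1/16384 = 20237679/8192.
Numerically: E[X] ≈ 2470.41980.

E[X] = C(58,6)·2^(1−C(6,2)) = 20237679/8192 ≈ 2470.41980.


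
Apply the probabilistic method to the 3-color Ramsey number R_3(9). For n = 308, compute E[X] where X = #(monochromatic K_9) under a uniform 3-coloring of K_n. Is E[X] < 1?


E[X] = C(308, 9) · 3^{1 − 36} = 61088326838816200 · 3^{−35} = 61088326838816200/50031545098999707.
As a reduced fraction: E[X] = 61088326838816200/50031545098999707 ≈ 1.2210.
Is E[X] < 1? NO.
Since E[X] ≥ 1, the first-moment bound is inconclusive at n = 308; it does NOT by itself certify R_3(9) > 308.

E[X] = 61088326838816200/50031545098999707 ≈ 1.2210; E[X] ≥ 1; first-moment method inconclusive here.


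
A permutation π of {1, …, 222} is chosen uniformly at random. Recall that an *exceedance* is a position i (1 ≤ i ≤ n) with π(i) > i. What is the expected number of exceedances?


Write X = Σ_{i=1}^{222} X_i, where X_i = 1_{π(i) > i}.
For each fixed i, π(i) is uniform over {1, …, 222} (marginal of a uniform permutation), so P[π(i) > i] = (n − i)/n. Summing: Σ_{i=1}^{222} (n − i)/n = (0 + 1 + … + 221)/222 = 222(222 − 1)/(2·222) = (222 − 1)/2.
Hence E[X] = Σ_{i=1}^{222} (222 − i)/222 = 221/2 ≈ 110.500.

E[X] = 221/2 = 110.500.


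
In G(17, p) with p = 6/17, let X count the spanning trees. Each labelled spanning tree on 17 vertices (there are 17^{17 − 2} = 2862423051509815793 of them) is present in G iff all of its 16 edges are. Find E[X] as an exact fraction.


K_17 has 17^{17 − 2} = 2862423051509815793 labelled spanning trees.
For each such spanning tree H, let X_H = 1 if all 16 edges of H are present in G. Then P[X_H = 1] = p^{16} = (6/17)^{16} = 2821109907456/48661191875666868481.
By linearity of expectation: E[X] = Σ_H E[X_H] = 2862423051509815793 · p^{16} = 2862423051509815793 · 2821109907456/48661191875666868481 = 2821109907456/17.
Numerically: E[X] ≈ 1.65948e+11.

E[X] = 2862423051509815793 · (6/17)^{16} = 2821109907456/17 ≈ 1.65948e+11.


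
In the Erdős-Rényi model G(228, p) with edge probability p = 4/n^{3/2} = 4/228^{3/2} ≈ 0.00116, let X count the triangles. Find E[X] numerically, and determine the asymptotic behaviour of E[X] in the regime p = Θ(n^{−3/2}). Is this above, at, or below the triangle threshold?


Number of potential triangles: C(228, 3) = 1949476.
Each occurs with probability p³ ≈ (0.00116)³ ≈ 1.56846e-09.
By linearity: E[X] = C(228, 3)·p³ ≈ 1949476 · 1.56846e-09 ≈ 0.003.
Since α = 3/2 > 1, p = c/n^{3/2} = o(1/n) is below the triangle threshold p ~ 1/n. Asymptotically E[X] ~ (c³/6)·n^{3(1−α)} = (4³/6)·n^{-1.5} → 0, so by Markov's inequality G has no triangles w.h.p.

E[X] ≈ 0.003; in regime p = Θ(1/n^{3/2}) E[X] tends to 0 (below the triangle threshold p ~ 1/n).


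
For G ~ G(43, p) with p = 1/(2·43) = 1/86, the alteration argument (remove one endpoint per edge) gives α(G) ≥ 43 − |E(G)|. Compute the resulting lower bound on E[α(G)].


E[|E(G)|] = C(43, 2)·p = 903 · (1/86) = 21/2.
E[α(G)] ≥ n − E[|E(G)|] = 43 − 21/2 = 65/2.
Numerically: ≈ 32.500000.
(This is only a lower bound; the true E[α(G)] may be larger.)

E[α(G)] ≥ 65/2 ≈ 32.500000.


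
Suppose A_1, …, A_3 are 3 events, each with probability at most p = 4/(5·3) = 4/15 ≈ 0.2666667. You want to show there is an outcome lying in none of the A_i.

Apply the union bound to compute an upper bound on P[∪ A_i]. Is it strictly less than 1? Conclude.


Union bound: P[∪_{i=1}^{3} A_i] ≤ Σ_i P[A_i] ≤ 3·p = 3·(4/15) = 4/5.
Numerically: 4/5 ≈ 0.8000000.
Is 4/5 < 1? YES.
Since P[∪ A_i] ≤ 4/5 < 1, the complement has P[∩ A_i^c] ≥ 1 − 4/5 = 1/5 > 0, so some outcome avoids every A_i.

3·p = 4/5 ≈ 0.8000000; existence CERTIFIED by the union bound.


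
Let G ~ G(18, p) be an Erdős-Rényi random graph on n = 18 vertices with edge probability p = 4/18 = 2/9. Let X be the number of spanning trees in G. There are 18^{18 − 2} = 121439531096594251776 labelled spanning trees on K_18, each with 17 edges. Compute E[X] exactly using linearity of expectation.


K_18 has 18^{18 − 2} = 121439531096594251776 labelled spanning trees.
For each such spanning tree H, let X_H = 1 if all 17 edges of H are present in G. Then P[X_H = 1] = p^{17} = (2/9)^{17} = 131072/16677181699666569.
By linearity: E[X] = Σ_H E[X_H] = 121439531096594251776 · p^{17} = 121439531096594251776 · 131072/16677181699666569 = 8589934592/9.
Numerically: E[X] ≈ 9.54e+08.

E[X] = 121439531096594251776 · (2/9)^{17} = 8589934592/9 ≈ 9.54e+08.


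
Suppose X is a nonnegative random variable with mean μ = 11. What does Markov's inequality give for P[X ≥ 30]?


μ = E[X] = 11, a = 30.
Markov: P[X ≥ 30] ≤ μ/a = (11)/30 = 11/30.
Numerically: ≈ 0.3667.
(Since a = 30 > μ = 11.0000, the bound 11/30 is < 1 and informative.)

P[X ≥ 30] ≤ 11/30 ≈ 0.3667.


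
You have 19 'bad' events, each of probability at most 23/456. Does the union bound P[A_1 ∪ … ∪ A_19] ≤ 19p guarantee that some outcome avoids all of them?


Union bound: P[∪_{i=1}^{19} A_i] ≤ Σ_i P[A_i] ≤ 19·p = 19·(23/456) = 23/24.
Numerically: 23/24 ≈ 0.9583333.
Is 23/24 < 1? YES.
Since P[∪ A_i] ≤ 23/24 < 1, the complement has P[∩ A_i^c] ≥ 1 − 23/24 = 1/24 > 0, so some outcome avoids every A_i.

19·p = 23/24 ≈ 0.9583333; existence CERTIFIED by the union bound.


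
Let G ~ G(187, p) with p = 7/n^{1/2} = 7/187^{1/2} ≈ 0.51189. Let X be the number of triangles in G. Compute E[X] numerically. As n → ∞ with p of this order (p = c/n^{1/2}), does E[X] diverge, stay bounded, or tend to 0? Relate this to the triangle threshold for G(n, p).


Number of potential triangles: C(187, 3) = 1072445.
Each occurs with probability p³ ≈ (0.51189)³ ≈ 1.3413179e-01.
By linearity: E[X] = C(187, 3)·p³ ≈ 1072445 · 1.3413179e-01 ≈ 143848.96419.
Since α = 1/2 < 1, p = c/n^{1/2} ≫ 1/n is above the triangle threshold p ~ 1/n. Asymptotically E[X] ~ (c³/6)·n^{3(1−α)} = (7³/6)·n^{1.5} → ∞; triangles are abundant w.h.p.

E[X] ≈ 143848.96419; in regime p = Θ(1/n^{1/2}) E[X] diverges (above the triangle threshold p ~ 1/n).


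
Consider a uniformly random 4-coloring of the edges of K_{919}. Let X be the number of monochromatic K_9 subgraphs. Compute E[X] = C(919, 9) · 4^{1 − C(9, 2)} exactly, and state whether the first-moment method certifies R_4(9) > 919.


E[X] = C(919, 9) · 4^{1 − 36} = 1238828681639563077558 · 4^{−35} = 1238828681639563077558/1180591620717411303424.
As a reduced fraction: E[X] = 619414340819781538779/590295810358705651712 ≈ 1.0493287.
Is E[X] < 1? NO.
Since E[X] ≥ 1, the first-moment bound is inconclusive at n = 919; it does NOT by itself certify R_4(9) > 919.

E[X] = 619414340819781538779/590295810358705651712 ≈ 1.0493287; E[X] ≥ 1; first-moment method inconclusive here.


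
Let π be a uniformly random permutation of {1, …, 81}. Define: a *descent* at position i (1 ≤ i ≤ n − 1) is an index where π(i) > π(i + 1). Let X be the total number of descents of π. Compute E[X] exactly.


Write X = Σ X_I over i = 1, …, 80, with X_I the indicator of one descent.
There are 80 indicators.
For each fixed i, the pair (π(i), π(i+1)) is a uniformly random ordered pair of distinct values from {1, …, 81}; by symmetry P[π(i) > π(i+1)] = 1/2.
By linearity: E[X] = 80 · (1/2) = (81 − 1) · (1/2) = 40 ≈ 40.000000.

E[X] = 40 = 40.000000.


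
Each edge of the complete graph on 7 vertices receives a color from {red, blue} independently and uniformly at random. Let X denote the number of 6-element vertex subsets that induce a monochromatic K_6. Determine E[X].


Let X = Σ_S X_S over the C(7, 6) = 7 subsets S of size 6, where X_S = 1 if the K_6 on S is monochromatic.
For a fixed S, the K_6 on S has C(6, 2) = 15 edges. P[all 15 edges red] = (1/2)^15, and likewise for blue, so P[monochromatic] = 2·(1/2)^15 = 2^{1 − 15} = 1/16384.
By linearity: E[X] = C(7, 6) · 2^{1 − 15} = 7 · 1/16384 = 7/16384.
Numerically: E[X] ≈ 0.000427.

E[X] = C(7,6)·2^(1−C(6,2)) = 7/16384 ≈ 0.000427.


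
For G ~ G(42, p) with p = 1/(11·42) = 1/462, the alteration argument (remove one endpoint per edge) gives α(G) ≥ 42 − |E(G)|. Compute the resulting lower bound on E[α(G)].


E[|E(G)|] = C(42, 2)·p = 861 · (1/462) = 41/22.
E[α(G)] ≥ n − E[|E(G)|] = 42 − 41/22 = 883/22.
Numerically: ≈ 40.13636.
(This is only a lower bound; the true E[α(G)] may be larger.)

E[α(G)] ≥ 883/22 ≈ 40.13636.


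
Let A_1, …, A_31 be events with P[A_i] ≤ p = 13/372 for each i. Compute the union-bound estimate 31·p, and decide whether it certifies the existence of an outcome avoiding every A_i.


Union bound: P[∪_{i=1}^{31} A_i] ≤ Σ_i P[A_i] ≤ 31·p = 31·(13/372) = 13/12.
Numerically: 13/12 ≈ 1.0833333.
Is 13/12 < 1? NO.
Since the bound 13/12 is ≥ 1, the union bound is uninformative here; it does NOT by itself certify existence.

31·p = 13/12 ≈ 1.0833333; existence NOT certified by the union bound.


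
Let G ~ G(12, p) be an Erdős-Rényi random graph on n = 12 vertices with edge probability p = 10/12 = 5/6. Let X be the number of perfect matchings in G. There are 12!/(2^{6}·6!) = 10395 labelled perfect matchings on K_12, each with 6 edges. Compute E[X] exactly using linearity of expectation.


K_12 has 12!/(2^{6}·6!) = 10395 labelled perfect matchings.
For each such perfect matching H, let X_H = 1 if all 6 edges of H are present in G. Then P[X_H = 1] = p^{6} = (5/6)^{6} = 15625/46656.
By linearity of expectation: E[X] = Σ_H E[X_H] = 10395 · p^{6} = 10395 · 15625/46656 = 6015625/1728.
Numerically: E[X] ≈ 3481.3.

E[X] = 10395 · (5/6)^{6} = 6015625/1728 ≈ 3481.3.


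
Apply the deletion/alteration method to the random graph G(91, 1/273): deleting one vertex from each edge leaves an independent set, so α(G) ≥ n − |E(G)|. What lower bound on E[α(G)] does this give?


E[|E(G)|] = C(91, 2)·p = 4095 · (1/273) = 15.
E[α(G)] ≥ n − E[|E(G)|] = 91 − 15 = 76.
Numerically: ≈ 76.000.
(This is only a lower bound; the true E[α(G)] may be larger.)

E[α(G)] ≥ 76 ≈ 76.000.


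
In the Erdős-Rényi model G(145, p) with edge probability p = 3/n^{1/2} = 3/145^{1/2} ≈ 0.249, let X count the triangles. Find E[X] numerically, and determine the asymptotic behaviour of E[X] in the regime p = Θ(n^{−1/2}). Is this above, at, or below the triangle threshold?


Number of potential triangles: C(145, 3) = 497640.
Each occurs with probability p³ ≈ (0.249)³ ≈ 1.54636e-02.
By linearity: E[X] = C(145, 3)·p³ ≈ 497640 · 1.54636e-02 ≈ 7695.326.
Since α = 1/2 < 1, p = c/n^{1/2} ≫ 1/n is above the triangle threshold p ~ 1/n. Asymptotically E[X] ~ (c³/6)·n^{3(1−α)} = (3³/6)·n^{1.5} → ∞; triangles are abundant w.h.p.

E[X] ≈ 7695.326; in regime p = Θ(1/n^{1/2}) E[X] diverges (above the triangle threshold p ~ 1/n).


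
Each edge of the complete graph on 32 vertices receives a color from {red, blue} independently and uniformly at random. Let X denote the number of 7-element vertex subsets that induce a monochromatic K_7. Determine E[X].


Let X = Σ_S X_S over the C(32, 7) = 3365856 subsets S of size 7, where X_S = 1 if the K_7 on S is monochromatic.
For a fixed S, the K_7 on S has C(7, 2) = 21 edges. P[all 21 edges red] = (1/2)^21, and likewise for blue, so P[monochromatic] = 2·(1/2)^21 = 2^{1 − 21} = 1/1048576.
Summing: E[X] = C(32, 7) · 2^{1 − 21} = 3365856 · 1/1048576 = 105183/32768.
Numerically: E[X] ≈ 3.210.

E[X] = C(32,7)·2^(1−C(7,2)) = 105183/32768 ≈ 3.210.


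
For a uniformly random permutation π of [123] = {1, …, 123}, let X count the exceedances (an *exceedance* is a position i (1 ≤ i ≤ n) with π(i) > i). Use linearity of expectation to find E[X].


Write X = Σ_{i=1}^{123} X_i, where X_i = 1_{π(i) > i}.
For each fixed i, π(i) is uniform over {1, …, 123} (marginal of a uniform permutation), so P[π(i) > i] = (n − i)/n. Summing: Σ_{i=1}^{123} (n − i)/n = (0 + 1 + … + 122)/123 = 123(123 − 1)/(2·123) = (123 − 1)/2.
Hence E[X] = Σ_{i=1}^{123} (123 − i)/123 = 61 ≈ 61.00000.

E[X] = 61 = 61.00000.


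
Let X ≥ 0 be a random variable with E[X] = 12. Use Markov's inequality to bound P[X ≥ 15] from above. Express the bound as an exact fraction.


μ = E[X] = 12, a = 15.
Markov: P[X ≥ 15] ≤ μ/a = (12)/15 = 4/5.
Numerically: ≈ 0.80000.
(Since a = 15 > μ = 12.00000, the bound 4/5 is < 1 and informative.)

P[X ≥ 15] ≤ 4/5 ≈ 0.80000.


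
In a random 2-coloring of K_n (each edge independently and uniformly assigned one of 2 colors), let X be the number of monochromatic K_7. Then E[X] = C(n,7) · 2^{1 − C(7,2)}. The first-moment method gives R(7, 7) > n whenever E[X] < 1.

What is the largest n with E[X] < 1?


We need C(n, 7) · 2^{1 − 21} < 1, i.e. C(n, 7) < 2^{21 − 1} = 1048576.
Check values of n near the boundary:
  n = 24: C(24, 7) = 346104; 346104 < 1048576? YES
  n = 25: C(25, 7) = 480700; 480700 < 1048576? YES
  n = 26: C(26, 7) = 657800; 657800 < 1048576? YES
  n = 27: C(27, 7) = 888030; 888030 < 1048576? YES
  n = 28: C(28, 7) = 1184040; 1184040 < 1048576? NO
  n = 29: C(29, 7) = 1560780; 1560780 < 1048576? NO
The largest n with C(n, 7) < 1048576 is n = 27 (where E[X] = 444015/524288 ≈ 0.847). Hence R(7, 7) > 27, i.e. R(7, 7) ≥ 28.

Largest n = 27; hence R(7, 7) > 27.


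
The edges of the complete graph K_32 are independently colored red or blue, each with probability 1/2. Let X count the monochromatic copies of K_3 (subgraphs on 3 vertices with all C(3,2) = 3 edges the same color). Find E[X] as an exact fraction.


Let X = Σ_S X_S over the C(32, 3) = 4960 subsets S of size 3, where X_S = 1 if the K_3 on S is monochromatic.
For a fixed S, the K_3 on S has C(3, 2) = 3 edges. P[all 3 edges red] = (1/2)^3, and likewise for blue, so P[monochromatic] = 2·(1/2)^3 = 2^{1 − 3} = 1/4.
By linearity: E[X] = C(32, 3) · 2^{1 − 3} = 4960 · 1/4 = 1240.
Numerically: E[X] ≈ 1240.000.

E[X] = C(32,3)·2^(1−C(3,2)) = 1240 ≈ 1240.000.


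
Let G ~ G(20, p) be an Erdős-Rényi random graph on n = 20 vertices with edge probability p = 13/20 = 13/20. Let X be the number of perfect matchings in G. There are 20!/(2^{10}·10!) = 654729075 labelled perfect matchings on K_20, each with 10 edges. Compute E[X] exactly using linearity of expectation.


K_20 has 20!/(2^{10}·10!) = 654729075 labelled perfect matchings.
For each such perfect matching H, let X_H = 1 if all 10 edges of H are present in G. Then P[X_H = 1] = p^{10} = (13/20)^{10} = 137858491849/10240000000000.
By linearity of expectation: E[X] = Σ_H E[X_H] = 654729075 · p^{10} = 654729075 · 137858491849/10240000000000 = 3610398513967632387/409600000000.
Numerically: E[X] ≈ 8.81445e+06.

E[X] = 654729075 · (13/20)^{10} = 3610398513967632387/409600000000 ≈ 8.81445e+06.


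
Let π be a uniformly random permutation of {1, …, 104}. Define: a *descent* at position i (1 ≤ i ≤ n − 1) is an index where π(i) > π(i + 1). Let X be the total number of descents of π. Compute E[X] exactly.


Write X = Σ X_I over i = 1, …, 103, with X_I the indicator of one descent.
There are 103 indicators.
For each fixed i, the pair (π(i), π(i+1)) is a uniformly random ordered pair of distinct values from {1, …, 104}; by symmetry P[π(i) > π(i+1)] = 1/2.
By linearity: E[X] = 103 · (1/2) = (104 − 1) · (1/2) = 103/2 ≈ 51.500.

E[X] = 103/2 = 51.500.
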